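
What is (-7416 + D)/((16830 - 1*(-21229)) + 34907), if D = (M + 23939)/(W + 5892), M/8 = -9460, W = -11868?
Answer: -4918475/48449424 ≈ -0.10152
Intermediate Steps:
M = -75680 (M = 8*(-9460) = -75680)
D = 5749/664 (D = (-75680 + 23939)/(-11868 + 5892) = -51741/(-5976) = -51741*(-1/5976) = 5749/664 ≈ 8.6581)
(-7416 + D)/((16830 - 1*(-21229)) + 34907) = (-7416 + 5749/664)/((16830 - 1*(-21229)) + 34907) = -4918475/(664*((16830 + 21229) + 34907)) = -4918475/(664*(38059 + 34907)) = -4918475/664/72966 = -4918475/664*1/72966 = -4918475/48449424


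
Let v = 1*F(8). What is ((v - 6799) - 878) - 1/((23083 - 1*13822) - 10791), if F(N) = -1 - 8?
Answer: -11759579/1530 ≈ -7686.0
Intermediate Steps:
F(N) = -9
v = -9 (v = 1*(-9) = -9)
((v - 6799) - 878) - 1/((23083 - 1*13822) - 10791) = ((-9 - 6799) - 878) - 1/((23083 - 1*13822) - 10791) = (-6808 - 878) - 1/((23083 - 13822) - 10791) = -7686 - 1/(9261 - 10791) = -7686 - 1/(-1530) = -7686 - 1*(-1/1530) = -7686 + 1/1530 = -11759579/1530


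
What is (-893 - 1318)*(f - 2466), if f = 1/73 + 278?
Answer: 353147553/73 ≈ 4.8376e+6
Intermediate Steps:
f = 20295/73 (f = 1/73 + 278 = 20295/73 ≈ 278.01)
(-893 - 1318)*(f - 2466) = (-893 - 1318)*(20295/73 - 2466) = -2211*(-159723/73) = 353147553/73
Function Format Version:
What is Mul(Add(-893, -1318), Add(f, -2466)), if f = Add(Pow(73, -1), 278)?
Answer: Rational(353147553, 73) ≈ 4.8376e+6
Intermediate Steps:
f = Rational(20295, 73) (f = Add(Rational(1, 73), 278) = Rational(20295, 73) ≈ 278.01)
Mul(Add(-893, -1318), Add(f, -2466)) = Mul(Add(-893, -1318), Add(Rational(20295, 73), -2466)) = Mul(-2211, Rational(-159723, 73)) = Rational(353147553, 73)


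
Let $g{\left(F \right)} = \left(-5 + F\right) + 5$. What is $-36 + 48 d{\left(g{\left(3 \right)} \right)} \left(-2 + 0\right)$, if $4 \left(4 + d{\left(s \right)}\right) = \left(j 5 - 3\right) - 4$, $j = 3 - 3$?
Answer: $516$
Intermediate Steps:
$j = 0$ ($j = 3 - 3 = 0$)
$g{\left(F \right)} = F$
$d{\left(s \right)} = - \frac{23}{4}$ ($d{\left(s \right)} = -4 + \frac{\left(0 \cdot 5 - 3\right) - 4}{4} = -4 + \frac{\left(0 - 3\right) - 4}{4} = -4 + \frac{-3 - 4}{4} = -4 + \frac{1}{4} \left(-7\right) = -4 - \frac{7}{4} = - \frac{23}{4}$)
$-36 + 48 d{\left(g{\left(3 \right)} \right)} \left(-2 + 0\right) = -36 + 48 \left(- \frac{23 \left(-2 + 0\right)}{4}\right) = -36 + 48 \left(\left(- \frac{23}{4}\right) \left(-2\right)\right) = -36 + 48 \cdot \frac{23}{2} = -36 + 552 = 516$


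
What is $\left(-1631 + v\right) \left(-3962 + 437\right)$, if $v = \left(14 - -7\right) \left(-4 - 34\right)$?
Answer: $8562225$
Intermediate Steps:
$v = -798$ ($v = \left(14 + 7\right) \left(-38\right) = 21 \left(-38\right) = -798$)
$\left(-1631 + v\right) \left(-3962 + 437\right) = \left(-1631 - 798\right) \left(-3962 + 437\right) = \left(-2429\right) \left(-3525\right) = 8562225$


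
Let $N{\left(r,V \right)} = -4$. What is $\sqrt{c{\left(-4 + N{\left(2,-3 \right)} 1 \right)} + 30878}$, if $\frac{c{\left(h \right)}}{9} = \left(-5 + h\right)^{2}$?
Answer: $\sqrt{32399} \approx 180.0$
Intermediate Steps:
$c{\left(h \right)} = 9 \left(-5 + h\right)^{2}$
$\sqrt{c{\left(-4 + N{\left(2,-3 \right)} 1 \right)} + 30878} = \sqrt{9 \left(-5 - 8\right)^{2} + 30878} = \sqrt{9 \left(-13\right)^{2} + 30878} = \sqrt{9 \cdot 169 + 30878} = \sqrt{1521 + 30878} = \sqrt{32399}$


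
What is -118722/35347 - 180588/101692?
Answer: -4614080415/898626781 ≈ -5.1346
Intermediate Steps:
-118722/35347 - 180588/101692 = -118722*1/35347 - 180588*1/101692 = -118722/35347 - 45147/25423 = -4614080415/898626781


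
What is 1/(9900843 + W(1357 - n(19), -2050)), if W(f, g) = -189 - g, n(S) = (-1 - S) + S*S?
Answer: 1/9902704 ≈ 1.0098e-7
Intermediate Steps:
n(S) = -1 + S² - S (n(S) = (-1 - S) + S² = -1 + S² - S)
1/(9900843 + W(1357 - n(19), -2050)) = 1/(9900843 + (-189 - 1*(-2050))) = 1/(9900843 + (-189 + 2050)) = 1/(9900843 + 1861) = 1/9902704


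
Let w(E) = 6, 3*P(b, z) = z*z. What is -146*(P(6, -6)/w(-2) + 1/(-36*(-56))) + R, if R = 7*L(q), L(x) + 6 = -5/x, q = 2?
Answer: -354385/1008 ≈ -351.57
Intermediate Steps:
P(b, z) = z²/3 (P(b, z) = (z*z)/3 = z²/3)
L(x) = -6 - 5/x
R = -119/2 (R = 7*(-6 - 5/2) = 7*(-17/2) = -119/2 ≈ -59.500)
-146*(P(6, -6)/w(-2) + 1/(-36*(-56))) + R = -146*(((⅓)*(-6)²)/6 + 1/(-36*(-56))) - 119/2 = -146*(((⅓)*36)*(⅙) - 1/36*(-1/56)) - 119/2 = -146*(12*(⅙) + 1/2016) - 119/2 = -146*(2 + 1/2016) - 119/2 = -146*4033/2016 - 119/2 = -294409/1008 - 119/2 = -354385/1008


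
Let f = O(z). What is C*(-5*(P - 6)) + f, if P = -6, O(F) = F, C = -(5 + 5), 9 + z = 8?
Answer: -601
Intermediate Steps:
z = -1 (z = -9 + 8 = -1)
C = -10 (C = -1*10 = -10)
f = -1
C*(-5*(P - 6)) + f = -(-50)*(-6 - 6) - 1 = -(-50)*(-12) - 1 = -10*60 - 1 = -600 - 1 = -601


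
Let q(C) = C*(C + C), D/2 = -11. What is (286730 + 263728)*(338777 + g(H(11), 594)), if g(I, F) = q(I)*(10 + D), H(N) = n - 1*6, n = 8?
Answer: 186429665898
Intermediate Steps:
D = -22 (D = 2*(-11) = -22)
H(N) = 2 (H(N) = 8 - 1*6 = 8 - 6 = 2)
q(C) = 2*C² (q(C) = C*(2*C) = 2*C²)
g(I, F) = -24*I² (g(I, F) = (2*I²)*(10 - 22) = (2*I²)*(-12) = -24*I²)
(286730 + 263728)*(338777 + g(H(11), 594)) = (286730 + 263728)*(338777 - 24*2²) = 550458*(338777 - 24*4) = 550458*(338777 - 96) = 550458*338681 = 186429665898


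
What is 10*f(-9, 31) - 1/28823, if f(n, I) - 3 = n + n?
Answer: -4323451/28823 ≈ -150.00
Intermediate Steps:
f(n, I) = 3 + 2*n (f(n, I) = 3 + (n + n) = 3 + 2*n)
10*f(-9, 31) - 1/28823 = 10*(3 + 2*(-9)) - 1/28823 = 10*(3 - 18) - 1*1/28823 = 10*(-15) - 1/28823 = -150 - 1/28823 = -4323451/28823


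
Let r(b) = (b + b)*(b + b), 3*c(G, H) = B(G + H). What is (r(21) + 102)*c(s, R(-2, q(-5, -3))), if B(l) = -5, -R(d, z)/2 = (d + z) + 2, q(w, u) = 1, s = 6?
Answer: -3110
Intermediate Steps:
R(d, z) = -4 - 2*d - 2*z (R(d, z) = -2*((d + z) + 2) = -2*(2 + d + z) = -4 - 2*d - 2*z)
c(G, H) = -5/3 (c(G, H) = (⅓)*(-5) = -5/3)
r(b) = 4*b² (r(b) = (2*b)*(2*b) = 4*b²)
(r(21) + 102)*c(s, R(-2, q(-5, -3))) = (4*21² + 102)*(-5/3) = (4*441 + 102)*(-5/3) = (1764 + 102)*(-5/3) = 1866*(-5/3) = -3110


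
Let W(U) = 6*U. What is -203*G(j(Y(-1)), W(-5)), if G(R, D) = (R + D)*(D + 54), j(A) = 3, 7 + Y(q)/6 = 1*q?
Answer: 131544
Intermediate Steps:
Y(q) = -42 + 6*q (Y(q) = -42 + 6*(1*q) = -42 + 6*q)
G(R, D) = (54 + D)*(D + R) (G(R, D) = (D + R)*(54 + D) = (54 + D)*(D + R))
-203*G(j(Y(-1)), W(-5)) = -203*((6*(-5))**2 + 54*(6*(-5)) + 54*3 + (6*(-5))*3) = -203*((-30)**2 + 54*(-30) + 162 - 30*3) = -203*(900 - 1620 + 162 - 90) = -203*(-648) = 131544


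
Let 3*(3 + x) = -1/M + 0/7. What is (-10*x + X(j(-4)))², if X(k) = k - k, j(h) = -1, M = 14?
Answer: 403225/441 ≈ 914.34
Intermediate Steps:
x = -127/42 (x = -3 + (-1/14 + 0/7)/3 = -3 + (-1*1/14 + 0*(⅐))/3 = -3 + (-1/14 + 0)/3 = -3 + (⅓)*(-1/14) = -3 - 1/42 = -127/42 ≈ -3.0238)
X(k) = 0
(-10*x + X(j(-4)))² = (-10*(-127/42) + 0)² = (635/21 + 0)² = (635/21)² = 403225/441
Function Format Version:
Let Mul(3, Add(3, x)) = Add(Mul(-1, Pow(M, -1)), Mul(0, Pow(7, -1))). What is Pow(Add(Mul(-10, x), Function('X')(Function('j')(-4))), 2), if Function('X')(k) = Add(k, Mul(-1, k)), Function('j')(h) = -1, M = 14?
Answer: Rational(403225, 441) ≈ 914.34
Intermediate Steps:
x = Rational(-127, 42) (x = Add(-3, Mul(Rational(1, 3), Add(Mul(-1, Pow(14, -1)), Mul(0, Pow(7, -1))))) = Add(-3, Mul(Rational(1, 3), Add(Mul(-1, Rational(1, 14)), Mul(0, Rational(1, 7))))) = Add(-3, Mul(Rational(1, 3), Add(Rational(-1, 14), 0))) = Add(-3, Mul(Rational(1, 3), Rational(-1, 14))) = Add(-3, Rational(-1, 42)) = Rational(-127, 42) ≈ -3.0238)
Function('X')(k) = 0
Pow(Add(Mul(-10, x), Function('X')(Function('j')(-4))), 2) = Pow(Add(Mul(-10, Rational(-127, 42)), 0), 2) = Pow(Add(Rational(635, 21), 0), 2) = Pow(Rational(635, 21), 2) = Rational(403225, 441)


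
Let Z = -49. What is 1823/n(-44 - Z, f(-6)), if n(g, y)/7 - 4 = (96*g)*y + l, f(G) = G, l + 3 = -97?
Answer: -1823/20832 ≈ -0.087510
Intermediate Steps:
l = -100 (l = -3 - 97 = -100)
n(g, y) = -672 + 672*g*y (n(g, y) = 28 + 7*((96*g)*y - 100) = 28 + 7*(96*g*y - 100) = 28 + 7*(-100 + 96*g*y) = 28 + (-700 + 672*g*y) = -672 + 672*g*y)
1823/n(-44 - Z, f(-6)) = 1823/(-672 + 672*(-44 - 1*(-49))*(-6)) = 1823/(-672 + 672*(-44 + 49)*(-6)) = 1823/(-672 + 672*5*(-6)) = 1823/(-672 - 20160) = 1823/(-20832) = 1823*(-1/20832) = -1823/20832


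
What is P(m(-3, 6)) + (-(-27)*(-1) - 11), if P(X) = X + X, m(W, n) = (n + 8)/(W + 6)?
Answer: -86/3 ≈ -28.667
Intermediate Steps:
m(W, n) = (8 + n)/(6 + W)
P(X) = 2*X
P(m(-3, 6)) + (-(-27)*(-1) - 11) = 2*((8 + 6)/(6 - 3)) + (-(-27)*(-1) - 11) = 2*(14/3) + (-27*1 - 11) = 2*((⅓)*14) + (-27 - 11) = 2*(14/3) - 38 = 28/3 - 38 = -86/3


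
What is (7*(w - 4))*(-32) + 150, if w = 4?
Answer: 150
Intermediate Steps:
(7*(w - 4))*(-32) + 150 = (7*(4 - 4))*(-32) + 150 = (7*0)*(-32) + 150 = 0*(-32) + 150 = 0 + 150 = 150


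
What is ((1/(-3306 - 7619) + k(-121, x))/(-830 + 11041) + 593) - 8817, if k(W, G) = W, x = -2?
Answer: -917431081126/111555175 ≈ -8224.0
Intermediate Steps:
((1/(-3306 - 7619) + k(-121, x))/(-830 + 11041) + 593) - 8817 = ((1/(-3306 - 7619) - 121)/(-830 + 11041) + 593) - 8817 = ((1/(-10925) - 121)/10211 + 593) - 8817 = ((-1/10925 - 121)*(1/10211) + 593) - 8817 = (-1321926/10925*1/10211 + 593) - 8817 = (-1321926/111555175 + 593) - 8817 = 66150896849/111555175 - 8817 = -917431081126/111555175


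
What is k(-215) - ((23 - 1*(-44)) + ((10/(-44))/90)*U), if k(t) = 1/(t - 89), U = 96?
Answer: -669745/10032 ≈ -66.761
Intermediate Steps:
k(t) = 1/(-89 + t)
k(-215) - ((23 - 1*(-44)) + ((10/(-44))/90)*U) = 1/(-89 - 215) - ((23 - 1*(-44)) + ((10/(-44))/90)*96) = 1/(-304) - ((23 + 44) + ((10*(-1/44))*(1/90))*96) = -1/304 - (67 - 5/22*1/90*96) = -1/304 - (67 - 1/396*96) = -1/304 - (67 - 8/33) = -1/304 - 1*2203/33 = -1/304 - 2203/33 = -669745/10032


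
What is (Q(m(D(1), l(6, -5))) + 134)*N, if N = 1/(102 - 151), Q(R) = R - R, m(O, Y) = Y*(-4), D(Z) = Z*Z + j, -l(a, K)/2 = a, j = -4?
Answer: -134/49 ≈ -2.7347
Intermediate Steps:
l(a, K) = -2*a
D(Z) = -4 + Z² (D(Z) = Z*Z - 4 = Z² - 4 = -4 + Z²)
m(O, Y) = -4*Y
Q(R) = 0
N = -1/49 (N = 1/(-49) = -1/49 ≈ -0.020408)
(Q(m(D(1), l(6, -5))) + 134)*N = (0 + 134)*(-1/49) = 134*(-1/49) = -134/49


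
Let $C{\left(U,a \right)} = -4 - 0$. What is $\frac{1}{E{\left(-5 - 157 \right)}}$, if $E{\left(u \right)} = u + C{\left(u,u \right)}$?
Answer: $- \frac{1}{166} \approx -0.0060241$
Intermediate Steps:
$C{\left(U,a \right)} = -4$ ($C{\left(U,a \right)} = -4 + 0 = -4$)
$E{\left(u \right)} = -4 + u$ ($E{\left(u \right)} = u - 4 = -4 + u$)
$\frac{1}{E{\left(-5 - 157 \right)}} = \frac{1}{-4 - 162} = \frac{1}{-166} = - \frac{1}{166}$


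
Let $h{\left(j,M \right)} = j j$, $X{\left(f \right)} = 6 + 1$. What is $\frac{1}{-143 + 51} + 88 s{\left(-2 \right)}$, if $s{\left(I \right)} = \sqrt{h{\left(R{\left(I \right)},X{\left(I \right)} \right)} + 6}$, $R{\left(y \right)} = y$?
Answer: $- \frac{1}{92} + 88 \sqrt{10} \approx 278.27$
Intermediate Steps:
$X{\left(f \right)} = 7$
$h{\left(j,M \right)} = j^{2}$
$s{\left(I \right)} = \sqrt{6 + I^{2}}$ ($s{\left(I \right)} = \sqrt{I^{2} + 6} = \sqrt{6 + I^{2}}$)
$\frac{1}{-143 + 51} + 88 s{\left(-2 \right)} = \frac{1}{-143 + 51} + 88 \sqrt{6 + \left(-2\right)^{2}} = \frac{1}{-92} + 88 \sqrt{6 + 4} = - \frac{1}{92} + 88 \sqrt{10}$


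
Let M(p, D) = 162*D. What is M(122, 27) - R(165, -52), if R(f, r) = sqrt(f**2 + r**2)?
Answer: 4201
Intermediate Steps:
M(122, 27) - R(165, -52) = 162*27 - sqrt(165**2 + (-52)**2) = 4374 - sqrt(27225 + 2704) = 4374 - sqrt(29929) = 4374 - 1*173 = 4374 - 173 = 4201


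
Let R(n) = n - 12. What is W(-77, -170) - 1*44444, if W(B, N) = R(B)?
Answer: -44533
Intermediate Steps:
R(n) = -12 + n
W(B, N) = -12 + B
W(-77, -170) - 1*44444 = (-12 - 77) - 1*44444 = -89 - 44444 = -44533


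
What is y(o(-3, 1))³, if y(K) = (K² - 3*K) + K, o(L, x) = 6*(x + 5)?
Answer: 1833767424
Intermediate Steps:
o(L, x) = 30 + 6*x (o(L, x) = 6*(5 + x) = 30 + 6*x)
y(K) = K² - 2*K
y(o(-3, 1))³ = ((30 + 6*1)*(-2 + (30 + 6*1)))³ = ((30 + 6)*(-2 + (30 + 6)))³ = (36*(-2 + 36))³ = (36*34)³ = 1224³ = 1833767424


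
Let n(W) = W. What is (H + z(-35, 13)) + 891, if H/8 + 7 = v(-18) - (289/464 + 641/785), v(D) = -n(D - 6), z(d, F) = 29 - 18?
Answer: 46735851/45530 ≈ 1026.5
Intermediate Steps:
z(d, F) = 11
v(D) = 6 - D (v(D) = -(D - 6) = -(-6 + D) = 6 - D)
H = 5667791/45530 (H = -56 + 8*((6 - 1*(-18)) - (289/464 + 641/785)) = -56 + 8*((6 + 18) - (289*(1/464) + 641*(1/785))) = -56 + 8*(24 - (289/464 + 641/785)) = -56 + 8*(24 - 1*524289/364240) = -56 + 8*(24 - 524289/364240) = -56 + 8*(8217471/364240) = -56 + 8217471/45530 = 5667791/45530 ≈ 124.48)
(H + z(-35, 13)) + 891 = (5667791/45530 + 11) + 891 = 6168621/45530 + 891 = 46735851/45530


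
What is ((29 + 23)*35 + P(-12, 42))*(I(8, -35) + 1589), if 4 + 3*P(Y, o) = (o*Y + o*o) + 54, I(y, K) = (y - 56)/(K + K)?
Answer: 75335206/21 ≈ 3.5874e+6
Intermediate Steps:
I(y, K) = (-56 + y)/(2*K) (I(y, K) = (-56 + y)/((2*K)) = (-56 + y)*(1/(2*K)) = (-56 + y)/(2*K))
P(Y, o) = 50/3 + o²/3 + Y*o/3 (P(Y, o) = -4/3 + ((o*Y + o*o) + 54)/3 = -4/3 + ((Y*o + o²) + 54)/3 = -4/3 + ((o² + Y*o) + 54)/3 = -4/3 + (54 + o² + Y*o)/3 = -4/3 + (18 + o²/3 + Y*o/3) = 50/3 + o²/3 + Y*o/3)
((29 + 23)*35 + P(-12, 42))*(I(8, -35) + 1589) = ((29 + 23)*35 + (50/3 + (⅓)*42² + (⅓)*(-12)*42))*((½)*(-56 + 8)/(-35) + 1589) = (52*35 + (50/3 + (⅓)*1764 - 168))*((½)*(-1/35)*(-48) + 1589) = (1820 + (50/3 + 588 - 168))*(24/35 + 1589) = (1820 + 1310/3)*(55639/35) = (6770/3)*(55639/35) = 75335206/21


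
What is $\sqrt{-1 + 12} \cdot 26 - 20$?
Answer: $-20 + 26 \sqrt{11} \approx 66.232$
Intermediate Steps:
$\sqrt{-1 + 12} \cdot 26 - 20 = \sqrt{11} \cdot 26 - 20 = 26 \sqrt{11} - 20 = -20 + 26 \sqrt{11}$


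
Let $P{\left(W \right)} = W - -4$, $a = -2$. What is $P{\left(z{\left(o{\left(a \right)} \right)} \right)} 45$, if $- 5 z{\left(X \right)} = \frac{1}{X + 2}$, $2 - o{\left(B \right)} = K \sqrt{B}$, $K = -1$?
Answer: $178 + \frac{i \sqrt{2}}{2} \approx 178.0 + 0.70711 i$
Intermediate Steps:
$o{\left(B \right)} = 2 + \sqrt{B}$ ($o{\left(B \right)} = 2 - - \sqrt{B} = 2 + \sqrt{B}$)
$z{\left(X \right)} = - \frac{1}{5 \left(2 + X\right)}$ ($z{\left(X \right)} = - \frac{1}{5 \left(X + 2\right)} = - \frac{1}{5 \left(2 + X\right)}$)
$P{\left(W \right)} = 4 + W$ ($P{\left(W \right)} = W + 4 = 4 + W$)
$P{\left(z{\left(o{\left(a \right)} \right)} \right)} 45 = \left(4 - \frac{1}{10 + 5 \left(2 + \sqrt{-2}\right)}\right) 45 = \left(4 - \frac{1}{10 + 5 \left(2 + i \sqrt{2}\right)}\right) 45 = \left(4 - \frac{1}{10 + \left(10 + 5 i \sqrt{2}\right)}\right) 45 = \left(4 - \frac{1}{20 + 5 i \sqrt{2}}\right) 45 = 180 - \frac{45}{20 + 5 i \sqrt{2}}$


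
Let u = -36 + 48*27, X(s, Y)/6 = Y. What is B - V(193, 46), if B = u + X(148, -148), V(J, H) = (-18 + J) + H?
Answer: 151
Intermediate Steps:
V(J, H) = -18 + H + J
X(s, Y) = 6*Y
u = 1260 (u = -36 + 1296 = 1260)
B = 372 (B = 1260 + 6*(-148) = 1260 - 888 = 372)
B - V(193, 46) = 372 - (-18 + 46 + 193) = 372 - 1*221 = 372 - 221 = 151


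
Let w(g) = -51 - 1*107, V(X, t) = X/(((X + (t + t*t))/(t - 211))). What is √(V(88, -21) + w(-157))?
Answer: I*√3196590/127 ≈ 14.078*I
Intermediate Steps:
V(X, t) = X*(-211 + t)/(X + t + t²) (V(X, t) = X/(((X + (t + t²))/(-211 + t))) = X/(((X + t + t²)/(-211 + t))) = X*((-211 + t)/(X + t + t²)) = X*(-211 + t)/(X + t + t²))
w(g) = -158 (w(g) = -51 - 107 = -158)
√(V(88, -21) + w(-157)) = √(88*(-211 - 21)/(88 - 21 + (-21)²) - 158) = √(88*(-232)/(88 - 21 + 441) - 158) = √(88*(-232)/508 - 158) = √(88*(1/508)*(-232) - 158) = √(-5104/127 - 158) = √(-25170/127) = I*√3196590/127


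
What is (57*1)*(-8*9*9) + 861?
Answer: -36075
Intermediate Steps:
(57*1)*(-8*9*9) + 861 = 57*(-72*9) + 861 = 57*(-648) + 861 = -36936 + 861 = -36075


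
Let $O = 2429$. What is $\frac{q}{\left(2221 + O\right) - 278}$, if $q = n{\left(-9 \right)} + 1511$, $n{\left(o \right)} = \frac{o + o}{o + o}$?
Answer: $\frac{378}{1093} \approx 0.34584$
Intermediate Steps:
$n{\left(o \right)} = 1$ ($n{\left(o \right)} = \frac{2 o}{2 o} = 2 o \frac{1}{2 o} = 1$)
$q = 1512$ ($q = 1 + 1511 = 1512$)
$\frac{q}{\left(2221 + O\right) - 278} = \frac{1512}{\left(2221 + 2429\right) - 278} = \frac{1512}{4650 - 278} = \frac{1512}{4372} = 1512 \cdot \frac{1}{4372} = \frac{378}{1093}$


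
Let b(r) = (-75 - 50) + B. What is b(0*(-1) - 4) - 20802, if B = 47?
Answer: -20880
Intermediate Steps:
b(r) = -78 (b(r) = (-75 - 50) + 47 = -125 + 47 = -78)
b(0*(-1) - 4) - 20802 = -78 - 20802 = -20880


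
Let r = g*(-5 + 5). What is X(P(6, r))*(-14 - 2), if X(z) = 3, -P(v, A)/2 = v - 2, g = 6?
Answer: -48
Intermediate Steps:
r = 0 (r = 6*(-5 + 5) = 6*0 = 0)
P(v, A) = 4 - 2*v (P(v, A) = -2*(v - 2) = -2*(-2 + v) = 4 - 2*v)
X(P(6, r))*(-14 - 2) = 3*(-14 - 2) = 3*(-16) = -48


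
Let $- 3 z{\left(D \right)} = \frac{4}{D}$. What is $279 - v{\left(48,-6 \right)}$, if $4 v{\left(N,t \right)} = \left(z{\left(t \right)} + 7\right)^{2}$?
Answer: $\frac{86171}{324} \approx 265.96$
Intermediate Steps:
$z{\left(D \right)} = - \frac{4}{3 D}$ ($z{\left(D \right)} = - \frac{4 \frac{1}{D}}{3} = - \frac{4}{3 D}$)
$v{\left(N,t \right)} = \frac{\left(7 - \frac{4}{3 t}\right)^{2}}{4}$ ($v{\left(N,t \right)} = \frac{\left(- \frac{4}{3 t} + 7\right)^{2}}{4} = \frac{\left(7 - \frac{4}{3 t}\right)^{2}}{4}$)
$279 - v{\left(48,-6 \right)} = 279 - \frac{\left(-4 + 21 \left(-6\right)\right)^{2}}{36 \cdot 36} = 279 - \frac{1}{36} \cdot \frac{1}{36} \left(-4 - 126\right)^{2} = 279 - \frac{1}{36} \cdot \frac{1}{36} \left(-130\right)^{2} = 279 - \frac{1}{36} \cdot \frac{1}{36} \cdot 16900 = 279 - \frac{4225}{324} = \frac{86171}{324}$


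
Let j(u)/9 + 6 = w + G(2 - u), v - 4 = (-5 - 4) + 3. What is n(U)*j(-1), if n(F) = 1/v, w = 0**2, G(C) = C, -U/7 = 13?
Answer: 27/2 ≈ 13.500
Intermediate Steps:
U = -91 (U = -7*13 = -91)
v = -2 (v = 4 + ((-5 - 4) + 3) = 4 + (-9 + 3) = 4 - 6 = -2)
w = 0
n(F) = -1/2 (n(F) = 1/(-2) = -1/2)
j(u) = -36 - 9*u (j(u) = -54 + 9*(0 + (2 - u)) = -54 + 9*(2 - u) = -54 + (18 - 9*u) = -36 - 9*u)
n(U)*j(-1) = -(-36 - 9*(-1))/2 = -(-36 + 9)/2 = -1/2*(-27) = 27/2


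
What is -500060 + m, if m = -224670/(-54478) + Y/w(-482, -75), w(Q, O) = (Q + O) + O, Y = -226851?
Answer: -8602306712771/17215048 ≈ -4.9970e+5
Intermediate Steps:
w(Q, O) = Q + 2*O (w(Q, O) = (O + Q) + O = Q + 2*O)
m = 6250190109/17215048 (m = -224670/(-54478) - 226851/(-482 + 2*(-75)) = -224670*(-1/54478) - 226851/(-482 - 150) = 112335/27239 - 226851/(-632) = 112335/27239 - 226851*(-1/632) = 112335/27239 + 226851/632 = 6250190109/17215048 ≈ 363.07)
-500060 + m = -500060 + 6250190109/17215048 = -8602306712771/17215048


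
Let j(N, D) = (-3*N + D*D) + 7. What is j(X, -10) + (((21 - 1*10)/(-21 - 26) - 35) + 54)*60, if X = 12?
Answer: 56257/47 ≈ 1197.0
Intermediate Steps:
j(N, D) = 7 + D² - 3*N (j(N, D) = (-3*N + D²) + 7 = (D² - 3*N) + 7 = 7 + D² - 3*N)
j(X, -10) + (((21 - 1*10)/(-21 - 26) - 35) + 54)*60 = (7 + (-10)² - 3*12) + (((21 - 1*10)/(-21 - 26) - 35) + 54)*60 = (7 + 100 - 36) + (((21 - 10)/(-47) - 35) + 54)*60 = 71 + ((11*(-1/47) - 35) + 54)*60 = 71 + ((-11/47 - 35) + 54)*60 = 71 + (-1656/47 + 54)*60 = 71 + (882/47)*60 = 71 + 52920/47 = 56257/47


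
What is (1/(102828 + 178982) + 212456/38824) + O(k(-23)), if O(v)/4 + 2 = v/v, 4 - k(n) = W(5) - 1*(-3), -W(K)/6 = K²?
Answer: 2013537303/1367623930 ≈ 1.4723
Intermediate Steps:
W(K) = -6*K²
k(n) = 151 (k(n) = 4 - (-6*5² - 1*(-3)) = 4 - (-6*25 + 3) = 4 - (-150 + 3) = 4 - 1*(-147) = 4 + 147 = 151)
O(v) = -4 (O(v) = -8 + 4*(v/v) = -8 + 4*1 = -8 + 4 = -4)
(1/(102828 + 178982) + 212456/38824) + O(k(-23)) = (1/(102828 + 178982) + 212456/38824) - 4 = (1/281810 + 212456*(1/38824)) - 4 = (1/281810 + 26557/4853) - 4 = 7484033023/1367623930 - 4 = 2013537303/1367623930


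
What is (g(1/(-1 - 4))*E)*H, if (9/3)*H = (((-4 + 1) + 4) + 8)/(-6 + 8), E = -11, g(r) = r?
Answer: 33/10 ≈ 3.3000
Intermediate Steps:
H = 3/2 (H = ((((-4 + 1) + 4) + 8)/(-6 + 8))/3 = (((-3 + 4) + 8)/2)/3 = ((1 + 8)*(½))/3 = (9*(½))/3 = (⅓)*(9/2) = 3/2 ≈ 1.5000)
(g(1/(-1 - 4))*E)*H = (-11/(-1 - 4))*(3/2) = (-11/(-5))*(3/2) = -⅕*(-11)*(3/2) = (11/5)*(3/2) = 33/10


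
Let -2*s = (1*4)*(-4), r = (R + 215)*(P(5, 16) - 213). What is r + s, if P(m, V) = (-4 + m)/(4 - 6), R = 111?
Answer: -69593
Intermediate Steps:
P(m, V) = 2 - m/2 (P(m, V) = (-4 + m)/(-2) = (-4 + m)*(-½) = 2 - m/2)
r = -69601 (r = (111 + 215)*((2 - ½*5) - 213) = 326*((2 - 5/2) - 213) = 326*(-½ - 213) = 326*(-427/2) = -69601)
s = 8 (s = -1*4*(-4)/2 = -2*(-4) = -½*(-16) = 8)
r + s = -69601 + 8 = -69593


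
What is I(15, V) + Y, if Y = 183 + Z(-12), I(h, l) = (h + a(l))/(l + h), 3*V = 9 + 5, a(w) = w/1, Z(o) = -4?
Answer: 180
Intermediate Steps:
a(w) = w (a(w) = w*1 = w)
V = 14/3 (V = (9 + 5)/3 = (1/3)*14 = 14/3 ≈ 4.6667)
I(h, l) = 1 (I(h, l) = (h + l)/(l + h) = (h + l)/(h + l) = 1)
Y = 179 (Y = 183 - 4 = 179)
I(15, V) + Y = 1 + 179 = 180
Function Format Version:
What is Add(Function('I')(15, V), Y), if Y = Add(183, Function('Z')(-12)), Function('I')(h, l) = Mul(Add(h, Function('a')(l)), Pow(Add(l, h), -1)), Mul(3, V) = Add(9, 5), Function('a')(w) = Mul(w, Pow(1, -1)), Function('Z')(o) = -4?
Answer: 180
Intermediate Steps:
Function('a')(w) = w (Function('a')(w) = Mul(w, 1) = w)
V = Rational(14, 3) (V = Mul(Rational(1, 3), Add(9, 5)) = Mul(Rational(1, 3), 14) = Rational(14, 3) ≈ 4.6667)
Function('I')(h, l) = 1 (Function('I')(h, l) = Mul(Add(h, l), Pow(Add(l, h), -1)) = Mul(Add(h, l), Pow(Add(h, l), -1)) = 1)
Y = 179 (Y = Add(183, -4) = 179)
Add(Function('I')(15, V), Y) = Add(1, 179) = 180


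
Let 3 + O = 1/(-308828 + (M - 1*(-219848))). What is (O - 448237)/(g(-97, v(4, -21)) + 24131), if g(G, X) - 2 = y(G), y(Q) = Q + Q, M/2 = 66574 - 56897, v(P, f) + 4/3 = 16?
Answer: -31209158241/1666776814 ≈ -18.724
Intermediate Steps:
v(P, f) = 44/3 (v(P, f) = -4/3 + 16 = 44/3)
M = 19354 (M = 2*(66574 - 56897) = 2*9677 = 19354)
y(Q) = 2*Q
g(G, X) = 2 + 2*G
O = -208879/69626 (O = -3 + 1/(-308828 + (19354 - 1*(-219848))) = -3 + 1/(-308828 + (19354 + 219848)) = -3 + 1/(-308828 + 239202) = -3 + 1/(-69626) = -3 - 1/69626 = -208879/69626 ≈ -3.0000)
(O - 448237)/(g(-97, v(4, -21)) + 24131) = (-208879/69626 - 448237)/((2 + 2*(-97)) + 24131) = -31209158241/(69626*((2 - 194) + 24131)) = -31209158241/(69626*(-192 + 24131)) = -31209158241/69626/23939 = -31209158241/69626*1/23939 = -31209158241/1666776814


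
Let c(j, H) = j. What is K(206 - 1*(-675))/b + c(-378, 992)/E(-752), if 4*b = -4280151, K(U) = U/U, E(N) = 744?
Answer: -269650009/530738724 ≈ -0.50807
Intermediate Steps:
K(U) = 1
b = -4280151/4 (b = (¼)*(-4280151) = -4280151/4 ≈ -1.0700e+6)
K(206 - 1*(-675))/b + c(-378, 992)/E(-752) = 1/(-4280151/4) - 378/744 = 1*(-4/4280151) - 378*1/744 = -4/4280151 - 63/124 = -269650009/530738724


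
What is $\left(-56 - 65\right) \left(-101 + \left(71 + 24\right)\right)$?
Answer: $726$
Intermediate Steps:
$\left(-56 - 65\right) \left(-101 + \left(71 + 24\right)\right) = - 121 \left(-101 + 95\right) = \left(-121\right) \left(-6\right) = 726$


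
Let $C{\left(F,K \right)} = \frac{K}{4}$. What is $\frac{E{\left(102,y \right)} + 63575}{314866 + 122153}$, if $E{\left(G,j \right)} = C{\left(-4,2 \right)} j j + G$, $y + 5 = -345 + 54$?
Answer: $\frac{107485}{437019} \approx 0.24595$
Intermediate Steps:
$y = -296$ ($y = -5 + \left(-345 + 54\right) = -5 - 291 = -296$)
$C{\left(F,K \right)} = \frac{K}{4}$ ($C{\left(F,K \right)} = K \frac{1}{4} = \frac{K}{4}$)
$E{\left(G,j \right)} = G + \frac{j^{2}}{2}$ ($E{\left(G,j \right)} = \frac{1}{4} \cdot 2 j j + G = \frac{j}{2} j + G = \frac{j^{2}}{2} + G = G + \frac{j^{2}}{2}$)
$\frac{E{\left(102,y \right)} + 63575}{314866 + 122153} = \frac{\left(102 + \frac{\left(-296\right)^{2}}{2}\right) + 63575}{314866 + 122153} = \frac{\left(102 + \frac{1}{2} \cdot 87616\right) + 63575}{437019} = \left(\left(102 + 43808\right) + 63575\right) \frac{1}{437019} = \left(43910 + 63575\right) \frac{1}{437019} = 107485 \cdot \frac{1}{437019} = \frac{107485}{437019}$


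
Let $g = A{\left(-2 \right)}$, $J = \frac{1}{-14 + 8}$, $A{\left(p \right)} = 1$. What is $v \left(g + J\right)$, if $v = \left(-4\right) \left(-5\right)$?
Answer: $\frac{50}{3} \approx 16.667$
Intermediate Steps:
$J = - \frac{1}{6}$ ($J = \frac{1}{-6} = - \frac{1}{6} \approx -0.16667$)
$v = 20$
$g = 1$
$v \left(g + J\right) = 20 \left(1 - \frac{1}{6}\right) = 20 \cdot \frac{5}{6} = \frac{50}{3}$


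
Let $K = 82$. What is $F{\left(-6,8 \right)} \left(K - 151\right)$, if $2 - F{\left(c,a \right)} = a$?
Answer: $414$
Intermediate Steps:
$F{\left(c,a \right)} = 2 - a$
$F{\left(-6,8 \right)} \left(K - 151\right) = \left(2 - 8\right) \left(82 - 151\right) = \left(2 - 8\right) \left(-69\right) = \left(-6\right) \left(-69\right) = 414$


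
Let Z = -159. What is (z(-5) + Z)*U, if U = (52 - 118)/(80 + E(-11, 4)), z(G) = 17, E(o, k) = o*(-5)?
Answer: 3124/45 ≈ 69.422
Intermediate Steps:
E(o, k) = -5*o
U = -22/45 (U = (52 - 118)/(80 - 5*(-11)) = -66/(80 + 55) = -66/135 = -66*1/135 = -22/45 ≈ -0.48889)
(z(-5) + Z)*U = (17 - 159)*(-22/45) = -142*(-22/45) = 3124/45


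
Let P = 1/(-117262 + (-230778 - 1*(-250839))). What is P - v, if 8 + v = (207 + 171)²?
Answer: -13887690077/97201 ≈ -1.4288e+5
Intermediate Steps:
v = 142876 (v = -8 + (207 + 171)² = -8 + 378² = -8 + 142884 = 142876)
P = -1/97201 (P = 1/(-117262 + (-230778 + 250839)) = 1/(-117262 + 20061) = 1/(-97201) = -1/97201 ≈ -1.0288e-5)
P - v = -1/97201 - 1*142876 = -1/97201 - 142876 = -13887690077/97201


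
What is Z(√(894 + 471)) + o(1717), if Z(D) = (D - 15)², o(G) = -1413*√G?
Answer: (15 - √1365)² - 1413*√1717 ≈ -58068.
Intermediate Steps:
Z(D) = (-15 + D)²
Z(√(894 + 471)) + o(1717) = (-15 + √(894 + 471))² - 1413*√1717 = (-15 + √1365)² - 1413*√1717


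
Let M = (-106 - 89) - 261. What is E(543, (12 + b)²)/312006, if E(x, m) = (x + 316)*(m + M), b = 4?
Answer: -85900/156003 ≈ -0.55063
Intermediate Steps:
M = -456 (M = -195 - 261 = -456)
E(x, m) = (-456 + m)*(316 + x) (E(x, m) = (x + 316)*(m - 456) = (316 + x)*(-456 + m) = (-456 + m)*(316 + x))
E(543, (12 + b)²)/312006 = (-144096 - 456*543 + 316*(12 + 4)² + (12 + 4)²*543)/312006 = (-144096 - 247608 + 316*16² + 16²*543)*(1/312006) = (-144096 - 247608 + 316*256 + 256*543)*(1/312006) = (-144096 - 247608 + 80896 + 139008)*(1/312006) = -171800*1/312006 = -85900/156003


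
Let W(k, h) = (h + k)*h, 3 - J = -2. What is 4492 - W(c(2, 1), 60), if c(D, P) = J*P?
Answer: 592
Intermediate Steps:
J = 5 (J = 3 - 1*(-2) = 3 + 2 = 5)
c(D, P) = 5*P
W(k, h) = h*(h + k)
4492 - W(c(2, 1), 60) = 4492 - 60*(60 + 5*1) = 4492 - 60*(60 + 5) = 4492 - 60*65 = 4492 - 1*3900 = 4492 - 3900 = 592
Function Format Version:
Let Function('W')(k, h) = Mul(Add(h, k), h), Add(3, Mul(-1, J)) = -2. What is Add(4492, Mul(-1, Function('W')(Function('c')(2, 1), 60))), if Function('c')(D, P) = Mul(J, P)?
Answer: 592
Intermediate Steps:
J = 5 (J = Add(3, Mul(-1, -2)) = Add(3, 2) = 5)
Function('c')(D, P) = Mul(5, P)
Function('W')(k, h) = Mul(h, Add(h, k))
Add(4492, Mul(-1, Function('W')(Function('c')(2, 1), 60))) = Add(4492, Mul(-1, Mul(60, Add(60, Mul(5, 1))))) = Add(4492, Mul(-1, Mul(60, Add(60, 5)))) = Add(4492, Mul(-1, Mul(60, 65))) = Add(4492, Mul(-1, 3900)) = Add(4492, -3900) = 592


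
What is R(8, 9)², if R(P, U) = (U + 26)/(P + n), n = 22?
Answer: 49/36 ≈ 1.3611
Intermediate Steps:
R(P, U) = (26 + U)/(22 + P) (R(P, U) = (U + 26)/(P + 22) = (26 + U)/(22 + P))
R(8, 9)² = ((26 + 9)/(22 + 8))² = (35/30)² = ((1/30)*35)² = (7/6)² = 49/36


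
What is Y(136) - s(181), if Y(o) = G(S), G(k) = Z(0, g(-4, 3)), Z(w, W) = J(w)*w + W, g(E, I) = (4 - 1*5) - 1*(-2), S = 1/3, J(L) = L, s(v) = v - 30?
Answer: -150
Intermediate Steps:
s(v) = -30 + v
S = ⅓ ≈ 0.33333
g(E, I) = 1 (g(E, I) = (4 - 5) + 2 = -1 + 2 = 1)
Z(w, W) = W + w² (Z(w, W) = w*w + W = w² + W = W + w²)
G(k) = 1 (G(k) = 1 + 0² = 1 + 0 = 1)
Y(o) = 1
Y(136) - s(181) = 1 - (-30 + 181) = 1 - 1*151 = 1 - 151 = -150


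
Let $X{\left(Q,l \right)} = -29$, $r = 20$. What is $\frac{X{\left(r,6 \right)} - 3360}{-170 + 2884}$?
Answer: $- \frac{3389}{2714} \approx -1.2487$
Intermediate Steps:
$\frac{X{\left(r,6 \right)} - 3360}{-170 + 2884} = \frac{-29 - 3360}{-170 + 2884} = - \frac{3389}{2714}$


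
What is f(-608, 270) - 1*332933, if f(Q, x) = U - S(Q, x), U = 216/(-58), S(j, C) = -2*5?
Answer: -9654875/29 ≈ -3.3293e+5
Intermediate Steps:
S(j, C) = -10
U = -108/29 (U = 216*(-1/58) = -108/29 ≈ -3.7241)
f(Q, x) = 182/29 (f(Q, x) = -108/29 - 1*(-10) = -108/29 + 10 = 182/29)
f(-608, 270) - 1*332933 = 182/29 - 1*332933 = 182/29 - 332933 = -9654875/29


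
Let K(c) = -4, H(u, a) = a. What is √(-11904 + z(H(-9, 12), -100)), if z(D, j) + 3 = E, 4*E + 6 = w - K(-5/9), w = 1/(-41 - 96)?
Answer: I*√893967607/274 ≈ 109.12*I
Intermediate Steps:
w = -1/137 (w = 1/(-137) = -1/137 ≈ -0.0072993)
E = -275/548 (E = -3/2 + (-1/137 - 1*(-4))/4 = -3/2 + (-1/137 + 4)/4 = -3/2 + (¼)*(547/137) = -3/2 + 547/548 = -275/548 ≈ -0.50182)
z(D, j) = -1919/548 (z(D, j) = -3 - 275/548 = -1919/548)
√(-11904 + z(H(-9, 12), -100)) = √(-11904 - 1919/548) = √(-6525311/548) = I*√893967607/274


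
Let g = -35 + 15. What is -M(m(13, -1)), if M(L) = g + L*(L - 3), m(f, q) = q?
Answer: 16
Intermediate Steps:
g = -20
M(L) = -20 + L*(-3 + L) (M(L) = -20 + L*(L - 3) = -20 + L*(-3 + L))
-M(m(13, -1)) = -(-20 + (-1)² - 3*(-1)) = -(-20 + 1 + 3) = -1*(-16) = 16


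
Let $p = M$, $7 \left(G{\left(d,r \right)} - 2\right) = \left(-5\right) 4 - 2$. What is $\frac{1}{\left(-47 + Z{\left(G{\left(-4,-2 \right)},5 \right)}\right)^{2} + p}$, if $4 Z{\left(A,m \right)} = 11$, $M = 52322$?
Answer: $\frac{16}{868481} \approx 1.8423 \cdot 10^{-5}$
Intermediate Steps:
$G{\left(d,r \right)} = - \frac{8}{7}$ ($G{\left(d,r \right)} = 2 + \frac{\left(-5\right) 4 - 2}{7} = 2 + \frac{-20 - 2}{7} = 2 + \frac{1}{7} \left(-22\right) = 2 - \frac{22}{7} = - \frac{8}{7}$)
$Z{\left(A,m \right)} = \frac{11}{4}$ ($Z{\left(A,m \right)} = \frac{1}{4} \cdot 11 = \frac{11}{4}$)
$p = 52322$
$\frac{1}{\left(-47 + Z{\left(G{\left(-4,-2 \right)},5 \right)}\right)^{2} + p} = \frac{1}{\left(-47 + \frac{11}{4}\right)^{2} + 52322} = \frac{1}{\left(- \frac{177}{4}\right)^{2} + 52322} = \frac{1}{\frac{31329}{16} + 52322} = \frac{1}{\frac{868481}{16}} = \frac{16}{868481}$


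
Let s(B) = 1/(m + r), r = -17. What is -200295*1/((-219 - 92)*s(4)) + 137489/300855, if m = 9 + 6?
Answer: -120476745371/93565905 ≈ -1287.6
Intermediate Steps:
m = 15
s(B) = -1/2 (s(B) = 1/(15 - 17) = 1/(-2) = -1/2)
-200295*1/((-219 - 92)*s(4)) + 137489/300855 = -200295*(-2/(-219 - 92)) + 137489/300855 = -200295/((-1/2*(-311))) + 137489*(1/300855) = -200295/311/2 + 137489/300855 = -200295*2/311 + 137489/300855 = -400590/311 + 137489/300855 = -120476745371/93565905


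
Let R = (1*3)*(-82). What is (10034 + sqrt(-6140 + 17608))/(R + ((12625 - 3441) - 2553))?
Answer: 10034/6385 + 2*sqrt(2867)/6385 ≈ 1.5883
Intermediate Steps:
R = -246 (R = 3*(-82) = -246)
(10034 + sqrt(-6140 + 17608))/(R + ((12625 - 3441) - 2553)) = (10034 + sqrt(-6140 + 17608))/(-246 + ((12625 - 3441) - 2553)) = (10034 + sqrt(11468))/(-246 + (9184 - 2553)) = (10034 + 2*sqrt(2867))/(-246 + 6631) = (10034 + 2*sqrt(2867))/6385 = (10034 + 2*sqrt(2867))*(1/6385) = 10034/6385 + 2*sqrt(2867)/6385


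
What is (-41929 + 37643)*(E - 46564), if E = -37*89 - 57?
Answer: 213931404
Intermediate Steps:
E = -3350 (E = -3293 - 57 = -3350)
(-41929 + 37643)*(E - 46564) = (-41929 + 37643)*(-3350 - 46564) = -4286*(-49914) = 213931404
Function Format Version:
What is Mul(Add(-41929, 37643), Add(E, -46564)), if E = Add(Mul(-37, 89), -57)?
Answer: 213931404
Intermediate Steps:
E = -3350 (E = Add(-3293, -57) = -3350)
Mul(Add(-41929, 37643), Add(E, -46564)) = Mul(Add(-41929, 37643), Add(-3350, -46564)) = Mul(-4286, -49914) = 213931404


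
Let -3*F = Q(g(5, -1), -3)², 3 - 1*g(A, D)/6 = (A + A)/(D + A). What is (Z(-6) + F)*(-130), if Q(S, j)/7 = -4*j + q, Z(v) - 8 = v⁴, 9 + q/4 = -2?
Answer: 6014320/3 ≈ 2.0048e+6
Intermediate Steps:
q = -44 (q = -36 + 4*(-2) = -36 - 8 = -44)
Z(v) = 8 + v⁴
g(A, D) = 18 - 12*A/(A + D) (g(A, D) = 18 - 6*(A + A)/(D + A) = 18 - 6*2*A/(A + D) = 18 - 12*A/(A + D))
Q(S, j) = -308 - 28*j (Q(S, j) = 7*(-4*j - 44) = 7*(-44 - 4*j) = -308 - 28*j)
F = -50176/3 (F = -(-308 - 28*(-3))²/3 = -(-308 + 84)²/3 = -⅓*(-224)² = -⅓*50176 = -50176/3 ≈ -16725.)
(Z(-6) + F)*(-130) = ((8 + (-6)⁴) - 50176/3)*(-130) = ((8 + 1296) - 50176/3)*(-130) = (1304 - 50176/3)*(-130) = -46264/3*(-130) = 6014320/3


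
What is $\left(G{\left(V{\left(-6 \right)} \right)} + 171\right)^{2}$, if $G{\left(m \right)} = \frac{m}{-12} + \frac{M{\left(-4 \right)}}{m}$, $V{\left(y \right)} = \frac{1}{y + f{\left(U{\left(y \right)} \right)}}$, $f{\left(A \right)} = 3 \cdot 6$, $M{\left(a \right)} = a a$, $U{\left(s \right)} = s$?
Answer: $\frac{2732257441}{20736} \approx 1.3176 \cdot 10^{5}$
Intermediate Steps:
$M{\left(a \right)} = a^{2}$
$f{\left(A \right)} = 18$
$V{\left(y \right)} = \frac{1}{18 + y}$ ($V{\left(y \right)} = \frac{1}{y + 18} = \frac{1}{18 + y}$)
$G{\left(m \right)} = \frac{16}{m} - \frac{m}{12}$ ($G{\left(m \right)} = \frac{m}{-12} + \frac{\left(-4\right)^{2}}{m} = m \left(- \frac{1}{12}\right) + \frac{16}{m} = - \frac{m}{12} + \frac{16}{m} = \frac{16}{m} - \frac{m}{12}$)
$\left(G{\left(V{\left(-6 \right)} \right)} + 171\right)^{2} = \left(\left(\frac{16}{\frac{1}{18 - 6}} - \frac{1}{12 \left(18 - 6\right)}\right) + 171\right)^{2} = \left(\left(\frac{16}{\frac{1}{12}} - \frac{1}{12 \cdot 12}\right) + 171\right)^{2} = \left(\left(16 \frac{1}{\frac{1}{12}} - \frac{1}{144}\right) + 171\right)^{2} = \left(\left(16 \cdot 12 - \frac{1}{144}\right) + 171\right)^{2} = \left(\left(192 - \frac{1}{144}\right) + 171\right)^{2} = \left(\frac{27647}{144} + 171\right)^{2} = \left(\frac{52271}{144}\right)^{2} = \frac{2732257441}{20736}$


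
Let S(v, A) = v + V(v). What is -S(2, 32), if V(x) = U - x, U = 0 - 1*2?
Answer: 2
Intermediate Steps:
U = -2 (U = 0 - 2 = -2)
V(x) = -2 - x
S(v, A) = -2 (S(v, A) = v + (-2 - v) = -2)
-S(2, 32) = -1*(-2) = 2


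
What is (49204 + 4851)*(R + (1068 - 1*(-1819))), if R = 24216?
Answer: 1465052665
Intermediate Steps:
(49204 + 4851)*(R + (1068 - 1*(-1819))) = (49204 + 4851)*(24216 + (1068 - 1*(-1819))) = 54055*(24216 + (1068 + 1819)) = 54055*(24216 + 2887) = 54055*27103 = 1465052665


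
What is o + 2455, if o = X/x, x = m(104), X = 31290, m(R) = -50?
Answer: 9146/5 ≈ 1829.2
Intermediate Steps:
x = -50
o = -3129/5 (o = 31290/(-50) = 31290*(-1/50) = -3129/5 ≈ -625.80)
o + 2455 = -3129/5 + 2455 = 9146/5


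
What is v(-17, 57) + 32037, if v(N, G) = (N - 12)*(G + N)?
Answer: 30877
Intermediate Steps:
v(N, G) = (-12 + N)*(G + N)
v(-17, 57) + 32037 = ((-17)² - 12*57 - 12*(-17) + 57*(-17)) + 32037 = (289 - 684 + 204 - 969) + 32037 = -1160 + 32037 = 30877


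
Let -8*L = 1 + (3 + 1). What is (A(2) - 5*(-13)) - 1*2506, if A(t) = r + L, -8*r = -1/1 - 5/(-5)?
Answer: -19533/8 ≈ -2441.6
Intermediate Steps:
r = 0 (r = -(-1/1 - 5/(-5))/8 = -(-1*1 - 5*(-1/5))/8 = -(-1 + 1)/8 = -1/8*0 = 0)
L = -5/8 (L = -(1 + (3 + 1))/8 = -(1 + 4)/8 = -1/8*5 = -5/8 ≈ -0.62500)
A(t) = -5/8 (A(t) = 0 - 5/8 = -5/8)
(A(2) - 5*(-13)) - 1*2506 = (-5/8 - 5*(-13)) - 1*2506 = (-5/8 + 65) - 2506 = 515/8 - 2506 = -19533/8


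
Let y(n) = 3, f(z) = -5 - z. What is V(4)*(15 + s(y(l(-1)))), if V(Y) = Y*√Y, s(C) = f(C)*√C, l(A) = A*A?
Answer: 120 - 64*√3 ≈ 9.1487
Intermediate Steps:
l(A) = A²
s(C) = √C*(-5 - C) (s(C) = (-5 - C)*√C = √C*(-5 - C))
V(Y) = Y^(3/2)
V(4)*(15 + s(y(l(-1)))) = 4^(3/2)*(15 + √3*(-5 - 1*3)) = 8*(15 + √3*(-5 - 3)) = 8*(15 + √3*(-8)) = 8*(15 - 8*√3) = 120 - 64*√3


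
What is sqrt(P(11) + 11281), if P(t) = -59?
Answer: sqrt(11222) ≈ 105.93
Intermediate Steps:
sqrt(P(11) + 11281) = sqrt(-59 + 11281) = sqrt(11222)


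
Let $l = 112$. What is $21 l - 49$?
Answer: $2303$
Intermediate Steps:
$21 l - 49 = 21 \cdot 112 - 49 = 2352 + \left(-67 + 18\right) = 2352 - 49 = 2303$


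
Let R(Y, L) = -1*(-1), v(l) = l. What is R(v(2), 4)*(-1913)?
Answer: -1913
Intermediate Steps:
R(Y, L) = 1
R(v(2), 4)*(-1913) = 1*(-1913) = -1913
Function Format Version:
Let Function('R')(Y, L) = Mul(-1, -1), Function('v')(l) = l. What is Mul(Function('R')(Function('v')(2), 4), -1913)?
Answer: -1913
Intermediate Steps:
Function('R')(Y, L) = 1
Mul(Function('R')(Function('v')(2), 4), -1913) = Mul(1, -1913) = -1913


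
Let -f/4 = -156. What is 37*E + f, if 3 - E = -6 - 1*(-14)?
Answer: 439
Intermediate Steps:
f = 624 (f = -4*(-156) = 624)
E = -5 (E = 3 - (-6 - 1*(-14)) = 3 - (-6 + 14) = 3 - 1*8 = 3 - 8 = -5)
37*E + f = 37*(-5) + 624 = -185 + 624 = 439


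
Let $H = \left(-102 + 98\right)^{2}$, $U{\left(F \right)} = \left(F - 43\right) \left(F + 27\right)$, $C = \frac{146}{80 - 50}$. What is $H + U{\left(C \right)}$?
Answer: $- \frac{269816}{225} \approx -1199.2$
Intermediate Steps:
$C = \frac{73}{15}$ ($C = \frac{146}{30} = 146 \cdot \frac{1}{30} = \frac{73}{15} \approx 4.8667$)
$U{\left(F \right)} = \left(-43 + F\right) \left(27 + F\right)$
$H = 16$ ($H = \left(-4\right)^{2} = 16$)
$H + U{\left(C \right)} = 16 - \left(\frac{18583}{15} - \frac{5329}{225}\right) = 16 - \frac{273416}{225} = - \frac{269816}{225}$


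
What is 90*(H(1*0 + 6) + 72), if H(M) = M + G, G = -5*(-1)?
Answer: 7470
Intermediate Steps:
G = 5
H(M) = 5 + M (H(M) = M + 5 = 5 + M)
90*(H(1*0 + 6) + 72) = 90*((5 + (1*0 + 6)) + 72) = 90*((5 + (0 + 6)) + 72) = 90*((5 + 6) + 72) = 90*(11 + 72) = 90*83 = 7470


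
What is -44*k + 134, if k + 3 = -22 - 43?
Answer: 3126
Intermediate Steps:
k = -68 (k = -3 + (-22 - 43) = -3 - 65 = -68)
-44*k + 134 = -44*(-68) + 134 = 2992 + 134 = 3126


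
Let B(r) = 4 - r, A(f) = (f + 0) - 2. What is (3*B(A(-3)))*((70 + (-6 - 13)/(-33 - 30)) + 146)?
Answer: 40881/7 ≈ 5840.1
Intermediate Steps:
A(f) = -2 + f (A(f) = f - 2 = -2 + f)
(3*B(A(-3)))*((70 + (-6 - 13)/(-33 - 30)) + 146) = (3*(4 - (-2 - 3)))*((70 + (-6 - 13)/(-33 - 30)) + 146) = (3*(4 - 1*(-5)))*((70 - 19/(-63)) + 146) = (3*(4 + 5))*((70 - 19*(-1/63)) + 146) = (3*9)*((70 + 19/63) + 146) = 27*(4429/63 + 146) = 27*(13627/63) = 40881/7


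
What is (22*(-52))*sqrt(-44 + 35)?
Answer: -3432*I ≈ -3432.0*I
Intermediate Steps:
(22*(-52))*sqrt(-44 + 35) = -3432*I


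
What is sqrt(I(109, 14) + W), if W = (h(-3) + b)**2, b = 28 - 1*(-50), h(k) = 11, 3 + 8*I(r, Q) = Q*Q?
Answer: sqrt(127122)/4 ≈ 89.135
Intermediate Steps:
I(r, Q) = -3/8 + Q**2/8 (I(r, Q) = -3/8 + (Q*Q)/8 = -3/8 + Q**2/8)
b = 78 (b = 28 + 50 = 78)
W = 7921 (W = (11 + 78)**2 = 89**2 = 7921)
sqrt(I(109, 14) + W) = sqrt((-3/8 + (1/8)*14**2) + 7921) = sqrt((-3/8 + (1/8)*196) + 7921) = sqrt((-3/8 + 49/2) + 7921) = sqrt(193/8 + 7921) = sqrt(63561/8) = sqrt(127122)/4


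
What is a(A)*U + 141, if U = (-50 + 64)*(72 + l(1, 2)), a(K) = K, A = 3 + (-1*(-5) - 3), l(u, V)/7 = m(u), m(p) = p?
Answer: 5671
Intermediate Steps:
l(u, V) = 7*u
A = 5 (A = 3 + (5 - 3) = 3 + 2 = 5)
U = 1106 (U = (-50 + 64)*(72 + 7*1) = 14*(72 + 7) = 14*79 = 1106)
a(A)*U + 141 = 5*1106 + 141 = 5530 + 141 = 5671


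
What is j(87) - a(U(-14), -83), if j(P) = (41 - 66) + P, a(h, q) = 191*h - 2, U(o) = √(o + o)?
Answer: 64 - 382*I*√7 ≈ 64.0 - 1010.7*I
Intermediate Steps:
U(o) = √2*√o (U(o) = √(2*o) = √2*√o)
a(h, q) = -2 + 191*h
j(P) = -25 + P
j(87) - a(U(-14), -83) = (-25 + 87) - (-2 + 191*(√2*√(-14))) = 62 - (-2 + 191*(√2*(I*√14))) = 62 - (-2 + 191*(2*I*√7)) = 62 - (-2 + 382*I*√7) = 62 + (2 - 382*I*√7) = 64 - 382*I*√7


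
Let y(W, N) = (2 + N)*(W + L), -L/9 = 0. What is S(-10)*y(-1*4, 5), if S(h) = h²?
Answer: -2800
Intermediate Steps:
L = 0 (L = -9*0 = 0)
y(W, N) = W*(2 + N) (y(W, N) = (2 + N)*(W + 0) = (2 + N)*W = W*(2 + N))
S(-10)*y(-1*4, 5) = (-10)²*((-1*4)*(2 + 5)) = 100*(-4*7) = 100*(-28) = -2800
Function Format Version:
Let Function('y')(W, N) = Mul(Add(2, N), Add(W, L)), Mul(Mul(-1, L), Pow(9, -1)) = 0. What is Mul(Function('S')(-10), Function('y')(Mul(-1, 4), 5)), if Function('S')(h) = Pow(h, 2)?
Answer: -2800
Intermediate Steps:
L = 0 (L = Mul(-9, 0) = 0)
Function('y')(W, N) = Mul(W, Add(2, N)) (Function('y')(W, N) = Mul(Add(2, N), Add(W, 0)) = Mul(Add(2, N), W) = Mul(W, Add(2, N)))
Mul(Function('S')(-10), Function('y')(Mul(-1, 4), 5)) = Mul(Pow(-10, 2), Mul(Mul(-1, 4), Add(2, 5))) = Mul(100, Mul(-4, 7)) = Mul(100, -28) = -2800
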